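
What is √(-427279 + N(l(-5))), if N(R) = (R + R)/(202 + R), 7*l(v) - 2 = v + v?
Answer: I*√211165132935/703 ≈ 653.67*I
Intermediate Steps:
l(v) = 2/7 + 2*v/7 (l(v) = 2/7 + (v + v)/7 = 2/7 + (2*v)/7 = 2/7 + 2*v/7)
N(R) = 2*R/(202 + R) (N(R) = (2*R)/(202 + R) = 2*R/(202 + R))
√(-427279 + N(l(-5))) = √(-427279 + 2*(2/7 + (2/7)*(-5))/(202 + (2/7 + (2/7)*(-5)))) = √(-427279 + 2*(2/7 - 10/7)/(202 + (2/7 - 10/7))) = √(-427279 + 2*(-8/7)/(202 - 8/7)) = √(-427279 + 2*(-8/7)/(1406/7)) = √(-427279 + 2*(-8/7)*(7/1406)) = √(-427279 - 8/703) = √(-300377145/703) = I*√211165132935/703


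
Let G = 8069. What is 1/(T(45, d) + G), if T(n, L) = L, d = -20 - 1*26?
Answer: 1/8023 ≈ 0.00012464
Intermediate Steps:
d = -46 (d = -20 - 26 = -46)
1/(T(45, d) + G) = 1/(-46 + 8069) = 1/8023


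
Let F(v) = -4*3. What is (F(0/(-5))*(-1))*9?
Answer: 108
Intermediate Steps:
F(v) = -12
(F(0/(-5))*(-1))*9 = -12*(-1)*9 = 12*9 = 108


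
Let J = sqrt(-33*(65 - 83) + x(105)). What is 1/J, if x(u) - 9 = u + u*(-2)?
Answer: sqrt(498)/498 ≈ 0.044811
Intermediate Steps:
x(u) = 9 - u (x(u) = 9 + (u + u*(-2)) = 9 + (u - 2*u) = 9 - u)
J = sqrt(498) (J = sqrt(-33*(65 - 83) + (9 - 1*105)) = sqrt(-33*(-18) + (9 - 105)) = sqrt(594 - 96) = sqrt(498) ≈ 22.316)
1/J = 1/(sqrt(498)) = sqrt(498)/498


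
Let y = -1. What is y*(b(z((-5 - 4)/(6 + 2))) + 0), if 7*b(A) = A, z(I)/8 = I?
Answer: 9/7 ≈ 1.2857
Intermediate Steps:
z(I) = 8*I
b(A) = A/7
y*(b(z((-5 - 4)/(6 + 2))) + 0) = -((8*((-5 - 4)/(6 + 2)))/7 + 0) = -((8*(-9/8))/7 + 0) = -((⅐)*(-9) + 0) = -(-9/7 + 0) = -1*(-9/7) = 9/7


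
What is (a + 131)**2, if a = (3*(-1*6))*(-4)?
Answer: 41209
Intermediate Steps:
a = 72 (a = (3*(-6))*(-4) = -18*(-4) = 72)
(a + 131)**2 = (72 + 131)**2 = 203**2 = 41209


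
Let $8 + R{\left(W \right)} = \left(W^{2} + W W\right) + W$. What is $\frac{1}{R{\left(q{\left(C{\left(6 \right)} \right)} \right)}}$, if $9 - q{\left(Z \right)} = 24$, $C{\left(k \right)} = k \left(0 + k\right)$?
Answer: $\frac{1}{427} \approx 0.0023419$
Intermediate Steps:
$C{\left(k \right)} = k^{2}$ ($C{\left(k \right)} = k k = k^{2}$)
$q{\left(Z \right)} = -15$ ($q{\left(Z \right)} = 9 - 24 = -15$)
$R{\left(W \right)} = -8 + W + 2 W^{2}$ ($R{\left(W \right)} = -8 + \left(\left(W^{2} + W W\right) + W\right) = -8 + \left(\left(W^{2} + W^{2}\right) + W\right) = -8 + \left(2 W^{2} + W\right) = -8 + \left(W + 2 W^{2}\right) = -8 + W + 2 W^{2}$)
$\frac{1}{R{\left(q{\left(C{\left(6 \right)} \right)} \right)}} = \frac{1}{-8 - 15 + 2 \left(-15\right)^{2}} = \frac{1}{-8 - 15 + 2 \cdot 225} = \frac{1}{-8 - 15 + 450} = \frac{1}{427}$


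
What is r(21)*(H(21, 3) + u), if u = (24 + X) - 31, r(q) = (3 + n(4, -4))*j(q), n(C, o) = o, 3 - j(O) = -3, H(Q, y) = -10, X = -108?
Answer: 750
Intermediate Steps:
j(O) = 6 (j(O) = 3 - 1*(-3) = 3 + 3 = 6)
r(q) = -6 (r(q) = (3 - 4)*6 = -1*6 = -6)
u = -115 (u = (24 - 108) - 31 = -84 - 31 = -115)
r(21)*(H(21, 3) + u) = -6*(-10 - 115) = -6*(-125) = 750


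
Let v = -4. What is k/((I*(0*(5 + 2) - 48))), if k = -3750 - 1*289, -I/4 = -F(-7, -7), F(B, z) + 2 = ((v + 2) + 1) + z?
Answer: -4039/1920 ≈ -2.1036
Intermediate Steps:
F(B, z) = -3 + z (F(B, z) = -2 + (((-4 + 2) + 1) + z) = -2 + ((-2 + 1) + z) = -2 + (-1 + z) = -3 + z)
I = -40 (I = -(-4)*(-3 - 7) = -(-4)*(-10) = -4*10 = -40)
k = -4039 (k = -3750 - 289 = -4039)
k/((I*(0*(5 + 2) - 48))) = -4039*(-1/(40*(0*(5 + 2) - 48))) = -4039*(-1/(40*(0*7 - 48))) = -4039*(-1/(40*(0 - 48))) = -4039/((-40*(-48))) = -4039/1920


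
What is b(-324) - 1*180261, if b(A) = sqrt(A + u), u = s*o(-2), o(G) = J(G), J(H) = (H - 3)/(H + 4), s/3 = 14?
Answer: -180261 + I*sqrt(429) ≈ -1.8026e+5 + 20.712*I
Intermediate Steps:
s = 42 (s = 3*14 = 42)
J(H) = (-3 + H)/(4 + H)
o(G) = (-3 + G)/(4 + G)
u = -105 (u = 42*((-3 - 2)/(4 - 2)) = 42*(-5/2) = -105)
b(A) = sqrt(-105 + A) (b(A) = sqrt(A - 105) = sqrt(-105 + A))
b(-324) - 1*180261 = sqrt(-105 - 324) - 1*180261 = sqrt(-429) - 180261 = I*sqrt(429) - 180261 = -180261 + I*sqrt(429)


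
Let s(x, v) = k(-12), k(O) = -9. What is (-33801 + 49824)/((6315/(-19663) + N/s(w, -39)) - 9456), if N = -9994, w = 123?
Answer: -2835542241/1476944765 ≈ -1.9199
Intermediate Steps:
s(x, v) = -9
(-33801 + 49824)/((6315/(-19663) + N/s(w, -39)) - 9456) = (-33801 + 49824)/((6315/(-19663) - 9994/(-9)) - 9456) = 16023/((6315*(-1/19663) - 9994*(-1/9)) - 9456) = 16023/((-6315/19663 + 9994/9) - 9456) = 16023/(196455187/176967 - 9456) = 16023/(-1476944765/176967) = 16023*(-176967/1476944765) = -2835542241/1476944765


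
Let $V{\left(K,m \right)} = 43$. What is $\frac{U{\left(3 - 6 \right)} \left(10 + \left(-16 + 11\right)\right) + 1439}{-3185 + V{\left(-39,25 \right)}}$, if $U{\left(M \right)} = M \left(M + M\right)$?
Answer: $- \frac{1529}{3142} \approx -0.48663$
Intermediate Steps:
$U{\left(M \right)} = 2 M^{2}$ ($U{\left(M \right)} = M 2 M = 2 M^{2}$)
$\frac{U{\left(3 - 6 \right)} \left(10 + \left(-16 + 11\right)\right) + 1439}{-3185 + V{\left(-39,25 \right)}} = \frac{2 \left(3 - 6\right)^{2} \left(10 + \left(-16 + 11\right)\right) + 1439}{-3185 + 43} = \frac{2 \left(3 - 6\right)^{2} \left(10 - 5\right) + 1439}{-3142} = \left(2 \left(-3\right)^{2} \cdot 5 + 1439\right) \left(- \frac{1}{3142}\right) = \left(2 \cdot 9 \cdot 5 + 1439\right) \left(- \frac{1}{3142}\right) = \left(18 \cdot 5 + 1439\right) \left(- \frac{1}{3142}\right) = \left(90 + 1439\right) \left(- \frac{1}{3142}\right) = 1529 \left(- \frac{1}{3142}\right) = - \frac{1529}{3142}$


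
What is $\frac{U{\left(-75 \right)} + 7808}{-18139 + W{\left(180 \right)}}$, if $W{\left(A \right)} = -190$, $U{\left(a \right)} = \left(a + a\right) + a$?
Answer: $- \frac{7583}{18329} \approx -0.41372$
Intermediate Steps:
$U{\left(a \right)} = 3 a$ ($U{\left(a \right)} = 2 a + a = 3 a$)
$\frac{U{\left(-75 \right)} + 7808}{-18139 + W{\left(180 \right)}} = \frac{3 \left(-75\right) + 7808}{-18139 - 190} = \frac{-225 + 7808}{-18329} = 7583 \left(- \frac{1}{18329}\right) = - \frac{7583}{18329}$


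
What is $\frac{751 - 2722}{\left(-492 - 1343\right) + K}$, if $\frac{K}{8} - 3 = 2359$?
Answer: $- \frac{657}{5687} \approx -0.11553$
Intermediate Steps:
$K = 18896$ ($K = 24 + 8 \cdot 2359 = 24 + 18872 = 18896$)
$\frac{751 - 2722}{\left(-492 - 1343\right) + K} = \frac{751 - 2722}{\left(-492 - 1343\right) + 18896} = - \frac{1971}{-1835 + 18896} = - \frac{1971}{17061} = \left(-1971\right) \frac{1}{17061} = - \frac{657}{5687}$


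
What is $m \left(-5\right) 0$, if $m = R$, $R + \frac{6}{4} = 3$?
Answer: $0$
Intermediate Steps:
$R = \frac{3}{2}$ ($R = - \frac{3}{2} + 3 = \frac{3}{2} \approx 1.5$)
$m = \frac{3}{2} \approx 1.5$
$m \left(-5\right) 0 = \frac{3}{2} \left(-5\right) 0 = \left(- \frac{15}{2}\right) 0 = 0$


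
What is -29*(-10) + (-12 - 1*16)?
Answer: 262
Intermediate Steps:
-29*(-10) + (-12 - 1*16) = 290 + (-12 - 16) = 290 - 28 = 262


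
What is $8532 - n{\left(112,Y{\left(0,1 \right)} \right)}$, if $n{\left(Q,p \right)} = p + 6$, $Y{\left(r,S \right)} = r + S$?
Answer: $8525$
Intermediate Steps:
$Y{\left(r,S \right)} = S + r$
$n{\left(Q,p \right)} = 6 + p$
$8532 - n{\left(112,Y{\left(0,1 \right)} \right)} = 8532 - \left(6 + \left(1 + 0\right)\right) = 8532 - \left(6 + 1\right) = 8532 - 7 = 8525$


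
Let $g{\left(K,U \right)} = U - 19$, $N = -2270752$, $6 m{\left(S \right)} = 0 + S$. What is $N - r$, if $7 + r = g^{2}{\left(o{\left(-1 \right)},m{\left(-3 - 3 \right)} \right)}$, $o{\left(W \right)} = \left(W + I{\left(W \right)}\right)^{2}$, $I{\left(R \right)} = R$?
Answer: $-2271145$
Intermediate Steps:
$m{\left(S \right)} = \frac{S}{6}$ ($m{\left(S \right)} = \frac{0 + S}{6} = \frac{S}{6}$)
$o{\left(W \right)} = 4 W^{2}$ ($o{\left(W \right)} = \left(W + W\right)^{2} = \left(2 W\right)^{2} = 4 W^{2}$)
$g{\left(K,U \right)} = -19 + U$ ($g{\left(K,U \right)} = U - 19 = -19 + U$)
$r = 393$ ($r = -7 + \left(-19 + \frac{-3 - 3}{6}\right)^{2} = -7 + \left(-19 + \frac{1}{6} \left(-6\right)\right)^{2} = -7 + \left(-19 - 1\right)^{2} = -7 + \left(-20\right)^{2} = -7 + 400 = 393$)
$N - r = -2270752 - 393 = -2271145$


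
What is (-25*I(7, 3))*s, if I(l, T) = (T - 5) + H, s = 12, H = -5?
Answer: 2100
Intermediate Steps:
I(l, T) = -10 + T (I(l, T) = (T - 5) - 5 = (-5 + T) - 5 = -10 + T)
(-25*I(7, 3))*s = -25*(-10 + 3)*12 = -25*(-7)*12 = 175*12 = 2100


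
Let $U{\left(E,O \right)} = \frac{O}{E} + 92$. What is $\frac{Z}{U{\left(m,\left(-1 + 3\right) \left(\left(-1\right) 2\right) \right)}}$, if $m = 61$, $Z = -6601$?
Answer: $- \frac{402661}{5608} \approx -71.801$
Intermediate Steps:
$U{\left(E,O \right)} = 92 + \frac{O}{E}$ ($U{\left(E,O \right)} = \frac{O}{E} + 92 = 92 + \frac{O}{E}$)
$\frac{Z}{U{\left(m,\left(-1 + 3\right) \left(\left(-1\right) 2\right) \right)}} = - \frac{6601}{92 + \frac{\left(-1 + 3\right) \left(\left(-1\right) 2\right)}{61}} = - \frac{6601}{92 + 2 \left(-2\right) \frac{1}{61}} = - \frac{6601}{92 - \frac{4}{61}} = - \frac{6601}{\frac{5608}{61}} = \left(-6601\right) \frac{61}{5608} = - \frac{402661}{5608}$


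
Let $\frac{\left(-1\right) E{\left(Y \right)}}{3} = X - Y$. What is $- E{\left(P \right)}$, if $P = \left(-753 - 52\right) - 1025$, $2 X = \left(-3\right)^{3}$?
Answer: $\frac{10899}{2} \approx 5449.5$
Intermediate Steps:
$X = - \frac{27}{2}$ ($X = \frac{\left(-3\right)^{3}}{2} = \frac{1}{2} \left(-27\right) = - \frac{27}{2} \approx -13.5$)
$P = -1830$ ($P = -805 - 1025 = -1830$)
$E{\left(Y \right)} = \frac{81}{2} + 3 Y$ ($E{\left(Y \right)} = - 3 \left(- \frac{27}{2} - Y\right) = \frac{81}{2} + 3 Y$)
$- E{\left(P \right)} = - (\frac{81}{2} + 3 \left(-1830\right)) = - (\frac{81}{2} - 5490) = \left(-1\right) \left(- \frac{10899}{2}\right) = \frac{10899}{2}$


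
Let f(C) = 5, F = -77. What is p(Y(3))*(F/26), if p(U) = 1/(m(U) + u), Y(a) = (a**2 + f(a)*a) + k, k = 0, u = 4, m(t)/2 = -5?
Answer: 77/156 ≈ 0.49359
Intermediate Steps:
m(t) = -10 (m(t) = 2*(-5) = -10)
Y(a) = a**2 + 5*a (Y(a) = (a**2 + 5*a) + 0 = a**2 + 5*a)
p(U) = -1/6 (p(U) = 1/(-10 + 4) = 1/(-6) = -1/6)
p(Y(3))*(F/26) = -(-77)/(6*26) = -1/6*(-77/26) = 77/156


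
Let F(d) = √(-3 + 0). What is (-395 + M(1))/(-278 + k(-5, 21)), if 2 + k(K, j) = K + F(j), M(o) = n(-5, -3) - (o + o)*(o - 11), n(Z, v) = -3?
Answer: 2565/1934 + 9*I*√3/1934 ≈ 1.3263 + 0.0080602*I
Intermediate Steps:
F(d) = I*√3 (F(d) = √(-3) = I*√3)
M(o) = -3 - 2*o*(-11 + o) (M(o) = -3 - (o + o)*(o - 11) = -3 - 2*o*(-11 + o))
k(K, j) = -2 + K + I*√3 (k(K, j) = -2 + (K + I*√3) = -2 + K + I*√3)
(-395 + M(1))/(-278 + k(-5, 21)) = (-395 + (-3 - 2*1² + 22*1))/(-278 + (-2 - 5 + I*√3)) = (-395 + (-3 - 2*1 + 22))/(-278 + (-7 + I*√3)) = (-395 + (-3 - 2 + 22))/(-285 + I*√3) = (-395 + 17)/(-285 + I*√3) = -378/(-285 + I*√3)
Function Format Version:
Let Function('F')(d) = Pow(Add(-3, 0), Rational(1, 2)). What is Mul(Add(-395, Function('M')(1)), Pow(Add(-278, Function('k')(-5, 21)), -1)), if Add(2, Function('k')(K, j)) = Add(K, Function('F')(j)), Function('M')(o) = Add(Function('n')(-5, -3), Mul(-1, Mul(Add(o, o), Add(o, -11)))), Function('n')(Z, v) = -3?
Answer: Add(Rational(2565, 1934), Mul(Rational(9, 1934), I, Pow(3, Rational(1, 2)))) ≈ Add(1.3263, Mul(0.0080602, I))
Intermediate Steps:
Function('F')(d) = Mul(I, Pow(3, Rational(1, 2))) (Function('F')(d) = Pow(-3, Rational(1, 2)) = Mul(I, Pow(3, Rational(1, 2))))
Function('M')(o) = Add(-3, Mul(-2, o, Add(-11, o))) (Function('M')(o) = Add(-3, Mul(-1, Mul(Add(o, o), Add(o, -11)))) = Add(-3, Mul(-1, Mul(Mul(2, o), Add(-11, o)))) = Add(-3, Mul(-1, Mul(2, o, Add(-11, o)))) = Add(-3, Mul(-2, o, Add(-11, o))))
Function('k')(K, j) = Add(-2, K, Mul(I, Pow(3, Rational(1, 2)))) (Function('k')(K, j) = Add(-2, Add(K, Mul(I, Pow(3, Rational(1, 2))))) = Add(-2, K, Mul(I, Pow(3, Rational(1, 2)))))
Mul(Add(-395, Function('M')(1)), Pow(Add(-278, Function('k')(-5, 21)), -1)) = Mul(Add(-395, Add(-3, Mul(-2, Pow(1, 2)), Mul(22, 1))), Pow(Add(-278, Add(-2, -5, Mul(I, Pow(3, Rational(1, 2))))), -1)) = Mul(Add(-395, Add(-3, Mul(-2, 1), 22)), Pow(Add(-278, Add(-7, Mul(I, Pow(3, Rational(1, 2))))), -1)) = Mul(Add(-395, Add(-3, -2, 22)), Pow(Add(-285, Mul(I, Pow(3, Rational(1, 2)))), -1)) = Mul(Add(-395, 17), Pow(Add(-285, Mul(I, Pow(3, Rational(1, 2)))), -1)) = Mul(-378, Pow(Add(-285, Mul(I, Pow(3, Rational(1, 2)))), -1))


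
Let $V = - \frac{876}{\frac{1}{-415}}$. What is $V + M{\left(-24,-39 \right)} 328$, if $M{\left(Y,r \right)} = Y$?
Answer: $355668$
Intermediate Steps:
$V = 363540$ ($V = - \frac{876}{- \frac{1}{415}} = \left(-876\right) \left(-415\right) = 363540$)
$V + M{\left(-24,-39 \right)} 328 = 363540 - 7872 = 355668$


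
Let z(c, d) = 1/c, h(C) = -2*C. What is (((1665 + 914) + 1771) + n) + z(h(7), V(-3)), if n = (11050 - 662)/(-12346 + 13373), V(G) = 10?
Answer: 62688705/14378 ≈ 4360.0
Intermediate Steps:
n = 10388/1027 ≈ 10.115
(((1665 + 914) + 1771) + n) + z(h(7), V(-3)) = (((1665 + 914) + 1771) + 10388/1027) + 1/(-2*7) = ((2579 + 1771) + 10388/1027) + 1/(-14) = (4350 + 10388/1027) - 1/14 = 4477838/1027 - 1/14 = 62688705/14378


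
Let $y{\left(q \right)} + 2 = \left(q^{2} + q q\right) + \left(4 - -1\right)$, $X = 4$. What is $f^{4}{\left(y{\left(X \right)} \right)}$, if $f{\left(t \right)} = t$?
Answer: $1500625$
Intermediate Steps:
$y{\left(q \right)} = 3 + 2 q^{2}$ ($y{\left(q \right)} = -2 + \left(\left(q^{2} + q q\right) + \left(4 - -1\right)\right) = -2 + \left(\left(q^{2} + q^{2}\right) + \left(4 + 1\right)\right) = -2 + \left(2 q^{2} + 5\right) = -2 + \left(5 + 2 q^{2}\right) = 3 + 2 q^{2}$)
$f^{4}{\left(y{\left(X \right)} \right)} = \left(3 + 2 \cdot 4^{2}\right)^{4} = \left(3 + 2 \cdot 16\right)^{4} = \left(3 + 32\right)^{4} = 35^{4} = 1500625$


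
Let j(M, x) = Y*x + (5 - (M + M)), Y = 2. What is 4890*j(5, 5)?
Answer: 24450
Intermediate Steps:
j(M, x) = 5 - 2*M + 2*x (j(M, x) = 2*x + (5 - (M + M)) = 2*x + (5 - 2*M) = 5 - 2*M + 2*x)
4890*j(5, 5) = 4890*(5 - 2*5 + 2*5) = 4890*(5 - 10 + 10) = 4890*5 = 24450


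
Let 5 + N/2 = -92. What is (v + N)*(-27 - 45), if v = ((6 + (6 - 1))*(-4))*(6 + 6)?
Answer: 51984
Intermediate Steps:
N = -194 (N = -10 + 2*(-92) = -10 - 184 = -194)
v = -528 (v = ((6 + 5)*(-4))*12 = (11*(-4))*12 = -44*12 = -528)
(v + N)*(-27 - 45) = (-528 - 194)*(-27 - 45) = -722*(-72) = 51984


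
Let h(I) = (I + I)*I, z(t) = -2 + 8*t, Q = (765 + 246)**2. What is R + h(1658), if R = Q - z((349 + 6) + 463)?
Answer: 6513507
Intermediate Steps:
Q = 1022121 (Q = 1011**2 = 1022121)
h(I) = 2*I**2 (h(I) = (2*I)*I = 2*I**2)
R = 1015579 (R = 1022121 - (-2 + 8*((349 + 6) + 463)) = 1022121 - (-2 + 8*(355 + 463)) = 1022121 - (-2 + 8*818) = 1022121 - (-2 + 6544) = 1022121 - 1*6542 = 1022121 - 6542 = 1015579)
R + h(1658) = 1015579 + 2*1658**2 = 1015579 + 2*2748964 = 1015579 + 5497928 = 6513507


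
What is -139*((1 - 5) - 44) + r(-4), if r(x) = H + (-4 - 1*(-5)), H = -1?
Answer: 6672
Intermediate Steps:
r(x) = 0 (r(x) = -1 + (-4 - 1*(-5)) = -1 + (-4 + 5) = -1 + 1 = 0)
-139*((1 - 5) - 44) + r(-4) = -139*((1 - 5) - 44) + 0 = -139*(-4 - 44) + 0 = -139*(-48) + 0 = 6672 + 0 = 6672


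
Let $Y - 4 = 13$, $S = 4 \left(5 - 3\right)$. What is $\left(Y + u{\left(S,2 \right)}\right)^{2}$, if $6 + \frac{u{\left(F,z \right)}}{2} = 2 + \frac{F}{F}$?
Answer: $121$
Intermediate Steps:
$S = 8$ ($S = 4 \cdot 2 = 8$)
$u{\left(F,z \right)} = -6$ ($u{\left(F,z \right)} = -12 + 2 \left(2 + \frac{F}{F}\right) = -12 + 2 \left(2 + 1\right) = -12 + 2 \cdot 3 = -12 + 6 = -6$)
$Y = 17$ ($Y = 4 + 13 = 17$)
$\left(Y + u{\left(S,2 \right)}\right)^{2} = \left(17 - 6\right)^{2} = 11^{2} = 121$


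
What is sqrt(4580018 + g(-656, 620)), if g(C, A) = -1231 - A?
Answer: sqrt(4578167) ≈ 2139.7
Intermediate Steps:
sqrt(4580018 + g(-656, 620)) = sqrt(4580018 + (-1231 - 1*620)) = sqrt(4580018 + (-1231 - 620)) = sqrt(4580018 - 1851) = sqrt(4578167)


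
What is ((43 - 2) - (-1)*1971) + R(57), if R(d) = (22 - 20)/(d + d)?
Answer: 114685/57 ≈ 2012.0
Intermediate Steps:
R(d) = 1/d (R(d) = 2/((2*d)) = 2*(1/(2*d)) = 1/d)
((43 - 2) - (-1)*1971) + R(57) = ((43 - 2) - (-1)*1971) + 1/57 = (41 - 1*(-1971)) + 1/57 = (41 + 1971) + 1/57 = 2012 + 1/57 = 114685/57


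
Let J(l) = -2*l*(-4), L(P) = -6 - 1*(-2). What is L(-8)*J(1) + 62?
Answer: 30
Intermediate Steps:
L(P) = -4 (L(P) = -6 + 2 = -4)
J(l) = 8*l
L(-8)*J(1) + 62 = -32 + 62 = 30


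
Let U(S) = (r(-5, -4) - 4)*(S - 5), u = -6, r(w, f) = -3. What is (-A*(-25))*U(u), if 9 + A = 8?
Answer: -1925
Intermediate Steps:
A = -1 (A = -9 + 8 = -1)
U(S) = 35 - 7*S (U(S) = (-3 - 4)*(S - 5) = -7*(-5 + S) = 35 - 7*S)
(-A*(-25))*U(u) = (-1*(-1)*(-25))*(35 - 7*(-6)) = (1*(-25))*(35 + 42) = -25*77 = -1925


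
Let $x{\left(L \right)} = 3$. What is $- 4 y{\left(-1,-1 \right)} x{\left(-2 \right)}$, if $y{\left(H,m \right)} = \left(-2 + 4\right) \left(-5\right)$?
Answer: $120$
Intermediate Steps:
$y{\left(H,m \right)} = -10$ ($y{\left(H,m \right)} = 2 \left(-5\right) = -10$)
$- 4 y{\left(-1,-1 \right)} x{\left(-2 \right)} = \left(-4\right) \left(-10\right) 3 = 40 \cdot 3 = 120$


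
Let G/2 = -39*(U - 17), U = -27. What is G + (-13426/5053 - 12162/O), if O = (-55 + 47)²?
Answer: 523783747/161696 ≈ 3239.3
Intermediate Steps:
O = 64 (O = (-8)² = 64)
G = 3432 (G = 2*(-39*(-27 - 17)) = 2*(-39*(-44)) = 2*1716 = 3432)
G + (-13426/5053 - 12162/O) = 3432 + (-13426/5053 - 12162/64) = 3432 + (-13426*1/5053 - 12162*1/64) = 3432 + (-13426/5053 - 6081/32) = 3432 - 31156925/161696 = 523783747/161696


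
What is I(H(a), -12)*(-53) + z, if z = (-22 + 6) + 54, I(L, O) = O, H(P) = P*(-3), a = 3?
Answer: 674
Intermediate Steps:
H(P) = -3*P
z = 38 (z = -16 + 54 = 38)
I(H(a), -12)*(-53) + z = -12*(-53) + 38 = 636 + 38 = 674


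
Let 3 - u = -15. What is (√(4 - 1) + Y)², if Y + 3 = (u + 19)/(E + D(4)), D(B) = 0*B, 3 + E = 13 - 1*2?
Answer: 361/64 + 13*√3/4 ≈ 11.270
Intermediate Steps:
u = 18 (u = 3 - 1*(-15) = 3 + 15 = 18)
E = 8 (E = -3 + (13 - 1*2) = -3 + (13 - 2) = -3 + 11 = 8)
D(B) = 0
Y = 13/8 (Y = -3 + (18 + 19)/(8 + 0) = -3 + 37/8 = 13/8 ≈ 1.6250)
(√(4 - 1) + Y)² = (√(4 - 1) + 13/8)² = (√3 + 13/8)² = (13/8 + √3)²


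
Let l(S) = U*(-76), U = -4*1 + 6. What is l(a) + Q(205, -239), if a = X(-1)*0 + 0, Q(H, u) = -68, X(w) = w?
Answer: -220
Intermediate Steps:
U = 2 (U = -4 + 6 = 2)
a = 0 (a = -1*0 + 0 = 0 + 0 = 0)
l(S) = -152 (l(S) = 2*(-76) = -152)
l(a) + Q(205, -239) = -152 - 68 = -220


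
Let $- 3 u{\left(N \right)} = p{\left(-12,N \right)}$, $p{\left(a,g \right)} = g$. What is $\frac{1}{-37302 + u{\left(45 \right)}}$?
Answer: $- \frac{1}{37317} \approx -2.6797 \cdot 10^{-5}$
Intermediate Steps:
$u{\left(N \right)} = - \frac{N}{3}$
$\frac{1}{-37302 + u{\left(45 \right)}} = \frac{1}{-37302 - 15} = \frac{1}{-37317} = - \frac{1}{37317}$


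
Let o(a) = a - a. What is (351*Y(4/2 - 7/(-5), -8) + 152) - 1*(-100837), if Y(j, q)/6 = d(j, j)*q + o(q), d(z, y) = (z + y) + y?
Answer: -354303/5 ≈ -70861.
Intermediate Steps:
o(a) = 0
d(z, y) = z + 2*y (d(z, y) = (y + z) + y = z + 2*y)
Y(j, q) = 18*j*q (Y(j, q) = 6*((j + 2*j)*q + 0) = 6*((3*j)*q + 0) = 6*(3*j*q + 0) = 6*(3*j*q) = 18*j*q)
(351*Y(4/2 - 7/(-5), -8) + 152) - 1*(-100837) = (351*(18*(4/2 - 7/(-5))*(-8)) + 152) - 1*(-100837) = (351*(18*(4*(½) - 7*(-⅕))*(-8)) + 152) + 100837 = (351*(18*(2 + 7/5)*(-8)) + 152) + 100837 = (351*(18*(17/5)*(-8)) + 152) + 100837 = (351*(-2448/5) + 152) + 100837 = (-859248/5 + 152) + 100837 = -858488/5 + 100837 = -354303/5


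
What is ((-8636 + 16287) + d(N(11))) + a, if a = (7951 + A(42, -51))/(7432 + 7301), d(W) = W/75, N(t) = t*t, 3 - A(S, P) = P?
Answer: 2818848931/368325 ≈ 7653.2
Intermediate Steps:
A(S, P) = 3 - P
N(t) = t**2
d(W) = W/75 (d(W) = W*(1/75) = W/75)
a = 8005/14733 (a = (7951 + (3 - 1*(-51)))/(7432 + 7301) = (7951 + (3 + 51))/14733 = (7951 + 54)*(1/14733) = 8005*(1/14733) = 8005/14733 ≈ 0.54334)
((-8636 + 16287) + d(N(11))) + a = ((-8636 + 16287) + (1/75)*11**2) + 8005/14733 = (7651 + (1/75)*121) + 8005/14733 = (7651 + 121/75) + 8005/14733 = 573946/75 + 8005/14733 = 2818848931/368325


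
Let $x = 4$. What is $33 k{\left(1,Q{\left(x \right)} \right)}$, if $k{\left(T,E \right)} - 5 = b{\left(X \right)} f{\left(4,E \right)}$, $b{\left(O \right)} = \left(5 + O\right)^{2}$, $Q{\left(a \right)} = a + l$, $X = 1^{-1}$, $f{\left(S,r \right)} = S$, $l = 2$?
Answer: $4917$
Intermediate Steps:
$X = 1$
$Q{\left(a \right)} = 2 + a$ ($Q{\left(a \right)} = a + 2 = 2 + a$)
$k{\left(T,E \right)} = 149$ ($k{\left(T,E \right)} = 5 + \left(5 + 1\right)^{2} \cdot 4 = 5 + 6^{2} \cdot 4 = 5 + 36 \cdot 4 = 5 + 144 = 149$)
$33 k{\left(1,Q{\left(x \right)} \right)} = 33 \cdot 149 = 4917$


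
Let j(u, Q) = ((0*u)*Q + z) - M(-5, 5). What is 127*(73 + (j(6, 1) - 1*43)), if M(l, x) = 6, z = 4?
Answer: 3556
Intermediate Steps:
j(u, Q) = -2 (j(u, Q) = ((0*u)*Q + 4) - 1*6 = (0*Q + 4) - 6 = (0 + 4) - 6 = 4 - 6 = -2)
127*(73 + (j(6, 1) - 1*43)) = 127*(73 + (-2 - 1*43)) = 127*(73 + (-2 - 43)) = 127*(73 - 45) = 127*28 = 3556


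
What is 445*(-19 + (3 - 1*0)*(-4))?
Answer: -13795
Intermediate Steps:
445*(-19 + (3 - 1*0)*(-4)) = 445*(-19 + (3 + 0)*(-4)) = 445*(-19 + 3*(-4)) = 445*(-19 - 12) = 445*(-31) = -13795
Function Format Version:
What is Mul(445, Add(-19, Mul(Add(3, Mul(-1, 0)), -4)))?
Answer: -13795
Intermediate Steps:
Mul(445, Add(-19, Mul(Add(3, Mul(-1, 0)), -4))) = Mul(445, Add(-19, Mul(Add(3, 0), -4))) = Mul(445, Add(-19, Mul(3, -4))) = Mul(445, Add(-19, -12)) = Mul(445, -31) = -13795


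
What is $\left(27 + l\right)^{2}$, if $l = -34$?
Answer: $49$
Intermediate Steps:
$\left(27 + l\right)^{2} = \left(27 - 34\right)^{2} = \left(-7\right)^{2} = 49$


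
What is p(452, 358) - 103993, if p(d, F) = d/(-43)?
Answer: -4472151/43 ≈ -1.0400e+5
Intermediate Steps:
p(d, F) = -d/43 (p(d, F) = d*(-1/43) = -d/43)
p(452, 358) - 103993 = -1/43*452 - 103993 = -452/43 - 103993 = -4472151/43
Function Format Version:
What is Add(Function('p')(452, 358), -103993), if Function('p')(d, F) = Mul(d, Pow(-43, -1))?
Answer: Rational(-4472151, 43) ≈ -1.0400e+5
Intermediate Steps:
Function('p')(d, F) = Mul(Rational(-1, 43), d) (Function('p')(d, F) = Mul(d, Rational(-1, 43)) = Mul(Rational(-1, 43), d))
Add(Function('p')(452, 358), -103993) = Add(Mul(Rational(-1, 43), 452), -103993) = Add(Rational(-452, 43), -103993) = Rational(-4472151, 43)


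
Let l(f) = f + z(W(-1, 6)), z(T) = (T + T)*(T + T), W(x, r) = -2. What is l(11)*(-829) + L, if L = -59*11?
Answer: -23032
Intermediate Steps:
z(T) = 4*T² (z(T) = (2*T)*(2*T) = 4*T²)
l(f) = 16 + f (l(f) = f + 4*(-2)² = f + 4*4 = f + 16 = 16 + f)
L = -649
l(11)*(-829) + L = (16 + 11)*(-829) - 649 = 27*(-829) - 649 = -22383 - 649 = -23032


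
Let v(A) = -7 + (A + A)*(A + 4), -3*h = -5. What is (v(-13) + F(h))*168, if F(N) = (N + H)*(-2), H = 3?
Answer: 36568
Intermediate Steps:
h = 5/3 (h = -⅓*(-5) = 5/3 ≈ 1.6667)
F(N) = -6 - 2*N (F(N) = (N + 3)*(-2) = (3 + N)*(-2) = -6 - 2*N)
v(A) = -7 + 2*A*(4 + A) (v(A) = -7 + (2*A)*(4 + A) = -7 + 2*A*(4 + A))
(v(-13) + F(h))*168 = ((-7 + 2*(-13)² + 8*(-13)) + (-6 - 2*5/3))*168 = ((-7 + 2*169 - 104) + (-6 - 10/3))*168 = ((-7 + 338 - 104) - 28/3)*168 = (227 - 28/3)*168 = (653/3)*168 = 36568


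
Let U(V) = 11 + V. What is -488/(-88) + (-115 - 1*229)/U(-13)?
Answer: 1953/11 ≈ 177.55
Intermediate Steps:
-488/(-88) + (-115 - 1*229)/U(-13) = -488/(-88) + (-115 - 1*229)/(11 - 13) = -488*(-1/88) + (-115 - 229)/(-2) = 61/11 - 344*(-½) = 61/11 + 172 = 1953/11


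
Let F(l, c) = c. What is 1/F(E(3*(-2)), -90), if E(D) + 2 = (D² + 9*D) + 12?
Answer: -1/90 ≈ -0.011111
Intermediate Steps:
E(D) = 10 + D² + 9*D (E(D) = -2 + ((D² + 9*D) + 12) = -2 + (12 + D² + 9*D) = 10 + D² + 9*D)
1/F(E(3*(-2)), -90) = 1/(-90) = -1/90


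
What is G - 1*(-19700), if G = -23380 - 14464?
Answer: -18144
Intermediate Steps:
G = -37844
G - 1*(-19700) = -37844 - 1*(-19700) = -37844 + 19700 = -18144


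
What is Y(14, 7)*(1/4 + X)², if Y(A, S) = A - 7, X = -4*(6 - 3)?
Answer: 15463/16 ≈ 966.44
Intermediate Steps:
X = -12 (X = -4*3 = -12)
Y(A, S) = -7 + A
Y(14, 7)*(1/4 + X)² = (-7 + 14)*(1/4 - 12)² = 7*(¼ - 12)² = 7*(-47/4)² = 7*(2209/16) = 15463/16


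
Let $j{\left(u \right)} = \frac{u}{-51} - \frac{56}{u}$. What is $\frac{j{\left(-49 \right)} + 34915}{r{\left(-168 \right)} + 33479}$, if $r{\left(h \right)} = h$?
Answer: $\frac{12465406}{11892027} \approx 1.0482$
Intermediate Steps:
$j{\left(u \right)} = - \frac{56}{u} - \frac{u}{51}$ ($j{\left(u \right)} = u \left(- \frac{1}{51}\right) - \frac{56}{u} = - \frac{u}{51} - \frac{56}{u} = - \frac{56}{u} - \frac{u}{51}$)
$\frac{j{\left(-49 \right)} + 34915}{r{\left(-168 \right)} + 33479} = \frac{\left(- \frac{56}{-49} - - \frac{49}{51}\right) + 34915}{-168 + 33479} = \frac{\left(\left(-56\right) \left(- \frac{1}{49}\right) + \frac{49}{51}\right) + 34915}{33311} = \left(\left(\frac{8}{7} + \frac{49}{51}\right) + 34915\right) \frac{1}{33311} = \left(\frac{751}{357} + 34915\right) \frac{1}{33311} = \frac{12465406}{357} \cdot \frac{1}{33311} = \frac{12465406}{11892027}$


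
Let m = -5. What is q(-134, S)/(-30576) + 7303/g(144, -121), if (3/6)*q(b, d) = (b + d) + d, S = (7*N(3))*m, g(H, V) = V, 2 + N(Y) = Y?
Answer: -9301965/154154 ≈ -60.342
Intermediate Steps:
N(Y) = -2 + Y
S = -35 (S = (7*(-2 + 3))*(-5) = (7*1)*(-5) = 7*(-5) = -35)
q(b, d) = 2*b + 4*d (q(b, d) = 2*((b + d) + d) = 2*(b + 2*d) = 2*b + 4*d)
q(-134, S)/(-30576) + 7303/g(144, -121) = (2*(-134) + 4*(-35))/(-30576) + 7303/(-121) = (-268 - 140)*(-1/30576) + 7303*(-1/121) = -408*(-1/30576) - 7303/121 = 17/1274 - 7303/121 = -9301965/154154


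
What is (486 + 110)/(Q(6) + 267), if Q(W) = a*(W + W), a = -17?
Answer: 596/63 ≈ 9.4603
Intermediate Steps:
Q(W) = -34*W (Q(W) = -17*(W + W) = -34*W)
(486 + 110)/(Q(6) + 267) = (486 + 110)/(-34*6 + 267) = 596/(-204 + 267) = 596/63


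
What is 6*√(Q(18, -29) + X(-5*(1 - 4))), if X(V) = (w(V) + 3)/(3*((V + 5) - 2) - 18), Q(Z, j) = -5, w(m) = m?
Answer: 9*I*√2 ≈ 12.728*I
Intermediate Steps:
X(V) = (3 + V)/(-9 + 3*V) (X(V) = (V + 3)/(3*((V + 5) - 2) - 18) = (3 + V)/(3*((5 + V) - 2) - 18) = (3 + V)/(3*(3 + V) - 18) = (3 + V)/((9 + 3*V) - 18) = (3 + V)/(-9 + 3*V))
6*√(Q(18, -29) + X(-5*(1 - 4))) = 6*√(-5 + (3 - 5*(1 - 4))/(3*(-3 - 5*(1 - 4)))) = 6*√(-5 + (3 - 5*(-3))/(3*(-3 - 5*(-3)))) = 6*√(-5 + (3 + 15)/(3*(-3 + 15))) = 6*√(-5 + (⅓)*18/12) = 6*√(-5 + (⅓)*(1/12)*18) = 6*√(-5 + ½) = 6*√(-9/2) = 6*(3*I*√2/2) = 9*I*√2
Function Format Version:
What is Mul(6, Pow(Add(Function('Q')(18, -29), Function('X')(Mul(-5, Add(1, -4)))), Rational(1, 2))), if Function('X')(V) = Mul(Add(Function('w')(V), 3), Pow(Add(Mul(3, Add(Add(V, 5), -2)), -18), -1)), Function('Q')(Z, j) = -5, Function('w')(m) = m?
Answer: Mul(9, I, Pow(2, Rational(1, 2))) ≈ Mul(12.728, I)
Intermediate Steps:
Function('X')(V) = Mul(Pow(Add(-9, Mul(3, V)), -1), Add(3, V)) (Function('X')(V) = Mul(Add(V, 3), Pow(Add(Mul(3, Add(Add(V, 5), -2)), -18), -1)) = Mul(Add(3, V), Pow(Add(Mul(3, Add(Add(5, V), -2)), -18), -1)) = Mul(Add(3, V), Pow(Add(Mul(3, Add(3, V)), -18), -1)) = Mul(Add(3, V), Pow(Add(Add(9, Mul(3, V)), -18), -1)) = Mul(Add(3, V), Pow(Add(-9, Mul(3, V)), -1)) = Mul(Pow(Add(-9, Mul(3, V)), -1), Add(3, V)))
Mul(6, Pow(Add(Function('Q')(18, -29), Function('X')(Mul(-5, Add(1, -4)))), Rational(1, 2))) = Mul(6, Pow(Add(-5, Mul(Rational(1, 3), Pow(Add(-3, Mul(-5, Add(1, -4))), -1), Add(3, Mul(-5, Add(1, -4))))), Rational(1, 2))) = Mul(6, Pow(Add(-5, Mul(Rational(1, 3), Pow(Add(-3, Mul(-5, -3)), -1), Add(3, Mul(-5, -3)))), Rational(1, 2))) = Mul(6, Pow(Add(-5, Mul(Rational(1, 3), Pow(Add(-3, 15), -1), Add(3, 15))), Rational(1, 2))) = Mul(6, Pow(Add(-5, Mul(Rational(1, 3), Pow(12, -1), 18)), Rational(1, 2))) = Mul(6, Pow(Add(-5, Mul(Rational(1, 3), Rational(1, 12), 18)), Rational(1, 2))) = Mul(6, Pow(Add(-5, Rational(1, 2)), Rational(1, 2))) = Mul(6, Pow(Rational(-9, 2), Rational(1, 2))) = Mul(6, Mul(Rational(3, 2), I, Pow(2, Rational(1, 2)))) = Mul(9, I, Pow(2, Rational(1, 2)))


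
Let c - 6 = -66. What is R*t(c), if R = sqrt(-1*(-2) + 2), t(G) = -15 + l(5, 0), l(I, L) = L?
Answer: -30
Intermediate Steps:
c = -60 (c = 6 - 66 = -60)
t(G) = -15 (t(G) = -15 + 0 = -15)
R = 2 (R = sqrt(2 + 2) = sqrt(4) = 2)
R*t(c) = 2*(-15) = -30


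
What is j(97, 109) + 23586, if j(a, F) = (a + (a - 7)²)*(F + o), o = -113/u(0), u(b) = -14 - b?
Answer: 1966441/2 ≈ 9.8322e+5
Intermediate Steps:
o = 113/14 (o = -113/(-14 - 1*0) = -113/(-14 + 0) = -113/(-14) = -113*(-1/14) = 113/14 ≈ 8.0714)
j(a, F) = (113/14 + F)*(a + (-7 + a)²) (j(a, F) = (a + (a - 7)²)*(F + 113/14) = (a + (-7 + a)²)*(113/14 + F) = (113/14 + F)*(a + (-7 + a)²))
j(97, 109) + 23586 = ((113/14)*97 + 113*(-7 + 97)²/14 + 109*97 + 109*(-7 + 97)²) + 23586 = (10961/14 + (113/14)*90² + 10573 + 109*90²) + 23586 = (10961/14 + (113/14)*8100 + 10573 + 109*8100) + 23586 = (10961/14 + 457650/7 + 10573 + 882900) + 23586 = 1919269/2 + 23586 = 1966441/2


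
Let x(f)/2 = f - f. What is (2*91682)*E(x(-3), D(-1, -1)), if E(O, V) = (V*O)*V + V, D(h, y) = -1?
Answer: -183364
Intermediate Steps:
x(f) = 0 (x(f) = 2*(f - f) = 2*0 = 0)
E(O, V) = V + O*V² (E(O, V) = (O*V)*V + V = O*V² + V = V + O*V²)
(2*91682)*E(x(-3), D(-1, -1)) = (2*91682)*(-(1 + 0*(-1))) = 183364*(-(1 + 0)) = 183364*(-1*1) = 183364*(-1) = -183364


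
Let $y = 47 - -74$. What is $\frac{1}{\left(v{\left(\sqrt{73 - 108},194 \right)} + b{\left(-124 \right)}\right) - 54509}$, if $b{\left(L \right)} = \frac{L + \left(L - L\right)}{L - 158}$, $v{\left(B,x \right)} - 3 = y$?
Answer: $- \frac{141}{7668223} \approx -1.8388 \cdot 10^{-5}$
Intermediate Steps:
$y = 121$ ($y = 47 + 74 = 121$)
$v{\left(B,x \right)} = 124$ ($v{\left(B,x \right)} = 3 + 121 = 124$)
$b{\left(L \right)} = \frac{L}{-158 + L}$ ($b{\left(L \right)} = \frac{L + 0}{-158 + L} = \frac{L}{-158 + L}$)
$\frac{1}{\left(v{\left(\sqrt{73 - 108},194 \right)} + b{\left(-124 \right)}\right) - 54509} = \frac{1}{\left(124 - \frac{124}{-158 - 124}\right) - 54509} = \frac{1}{\left(124 - \frac{124}{-282}\right) - 54509} = \frac{1}{\left(124 - - \frac{62}{141}\right) - 54509} = \frac{1}{\left(124 + \frac{62}{141}\right) - 54509} = \frac{1}{\frac{17546}{141} - 54509} = \frac{1}{- \frac{7668223}{141}} = - \frac{141}{7668223}$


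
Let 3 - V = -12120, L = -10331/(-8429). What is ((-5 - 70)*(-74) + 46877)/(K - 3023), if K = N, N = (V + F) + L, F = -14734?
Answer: -441907183/47478655 ≈ -9.3075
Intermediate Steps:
L = 10331/8429 (L = -10331*(-1/8429) = 10331/8429 ≈ 1.2256)
V = 12123 (V = 3 - 1*(-12120) = 3 + 12120 = 12123)
N = -21997788/8429 (N = (12123 - 14734) + 10331/8429 = -2611 + 10331/8429 = -21997788/8429 ≈ -2609.8)
K = -21997788/8429 ≈ -2609.8
((-5 - 70)*(-74) + 46877)/(K - 3023) = ((-5 - 70)*(-74) + 46877)/(-21997788/8429 - 3023) = (-75*(-74) + 46877)/(-47478655/8429) = (5550 + 46877)*(-8429/47478655) = 52427*(-8429/47478655) = -441907183/47478655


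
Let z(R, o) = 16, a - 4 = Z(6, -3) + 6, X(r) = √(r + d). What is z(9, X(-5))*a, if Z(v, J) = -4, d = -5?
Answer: 96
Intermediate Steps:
X(r) = √(-5 + r) (X(r) = √(r - 5) = √(-5 + r))
a = 6 (a = 4 + (-4 + 6) = 4 + 2 = 6)
z(9, X(-5))*a = 16*6 = 96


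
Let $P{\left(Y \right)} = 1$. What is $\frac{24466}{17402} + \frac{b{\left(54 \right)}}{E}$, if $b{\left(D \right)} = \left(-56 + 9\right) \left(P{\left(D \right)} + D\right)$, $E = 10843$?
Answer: $\frac{2247966}{1925407} \approx 1.1675$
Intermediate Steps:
$b{\left(D \right)} = -47 - 47 D$ ($b{\left(D \right)} = \left(-56 + 9\right) \left(1 + D\right) = - 47 \left(1 + D\right) = -47 - 47 D$)
$\frac{24466}{17402} + \frac{b{\left(54 \right)}}{E} = \frac{24466}{17402} + \frac{-47 - 2538}{10843} = 24466 \cdot \frac{1}{17402} + \left(-47 - 2538\right) \frac{1}{10843} = \frac{12233}{8701} - \frac{2585}{10843} = \frac{2247966}{1925407}$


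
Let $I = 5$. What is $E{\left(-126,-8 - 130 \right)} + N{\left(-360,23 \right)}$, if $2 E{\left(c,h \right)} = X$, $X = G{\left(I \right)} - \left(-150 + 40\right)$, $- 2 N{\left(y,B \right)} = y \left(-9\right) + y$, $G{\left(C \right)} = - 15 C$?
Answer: $- \frac{2845}{2} \approx -1422.5$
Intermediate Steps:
$N{\left(y,B \right)} = 4 y$ ($N{\left(y,B \right)} = - \frac{y \left(-9\right) + y}{2} = - \frac{- 9 y + y}{2} = - \frac{\left(-8\right) y}{2} = 4 y$)
$X = 35$ ($X = \left(-15\right) 5 - \left(-150 + 40\right) = -75 - -110 = -75 + 110 = 35$)
$E{\left(c,h \right)} = \frac{35}{2}$ ($E{\left(c,h \right)} = \frac{1}{2} \cdot 35 = \frac{35}{2}$)
$E{\left(-126,-8 - 130 \right)} + N{\left(-360,23 \right)} = \frac{35}{2} + 4 \left(-360\right) = \frac{35}{2} - 1440 = - \frac{2845}{2}$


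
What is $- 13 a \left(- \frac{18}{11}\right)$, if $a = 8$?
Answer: $\frac{1872}{11} \approx 170.18$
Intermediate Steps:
$- 13 a \left(- \frac{18}{11}\right) = \left(-13\right) 8 \left(- \frac{18}{11}\right) = - 104 \left(\left(-18\right) \frac{1}{11}\right) = \left(-104\right) \left(- \frac{18}{11}\right) = \frac{1872}{11}$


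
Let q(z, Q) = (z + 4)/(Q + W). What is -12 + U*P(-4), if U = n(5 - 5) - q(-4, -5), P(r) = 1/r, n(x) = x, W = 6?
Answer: -12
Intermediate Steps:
P(r) = 1/r
q(z, Q) = (4 + z)/(6 + Q) (q(z, Q) = (z + 4)/(Q + 6) = (4 + z)/(6 + Q))
U = 0 (U = (5 - 5) - (4 - 4)/(6 - 5) = 0 - 0/1 = 0 - 0 = 0 - 1*0 = 0 + 0 = 0)
-12 + U*P(-4) = -12 + 0/(-4) = -12 + 0*(-¼) = -12 + 0 = -12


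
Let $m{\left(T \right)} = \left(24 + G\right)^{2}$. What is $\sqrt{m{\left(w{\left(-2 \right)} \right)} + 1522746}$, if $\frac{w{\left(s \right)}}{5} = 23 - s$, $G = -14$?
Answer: $\sqrt{1522846} \approx 1234.0$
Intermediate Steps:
$w{\left(s \right)} = 115 - 5 s$ ($w{\left(s \right)} = 5 \left(23 - s\right) = 115 - 5 s$)
$m{\left(T \right)} = 100$ ($m{\left(T \right)} = \left(24 - 14\right)^{2} = 10^{2} = 100$)
$\sqrt{m{\left(w{\left(-2 \right)} \right)} + 1522746} = \sqrt{100 + 1522746} = \sqrt{1522846}$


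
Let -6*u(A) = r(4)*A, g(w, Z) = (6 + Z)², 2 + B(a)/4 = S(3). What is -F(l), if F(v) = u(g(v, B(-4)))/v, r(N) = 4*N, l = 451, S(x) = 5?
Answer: 864/451 ≈ 1.9157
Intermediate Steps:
B(a) = 12 (B(a) = -8 + 4*5 = -8 + 20 = 12)
u(A) = -8*A/3 (u(A) = -4*4*A/6 = -8*A/3)
F(v) = -864/v (F(v) = (-8*(6 + 12)²/3)/v = (-8/3*18²)/v = (-8/3*324)/v = -864/v)
-F(l) = -(-864)/451 = -1*(-864/451) = 864/451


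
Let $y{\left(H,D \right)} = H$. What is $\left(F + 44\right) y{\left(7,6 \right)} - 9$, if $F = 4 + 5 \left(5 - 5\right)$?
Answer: $327$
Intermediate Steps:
$F = 4$ ($F = 4 + 5 \left(5 - 5\right) = 4 + 5 \cdot 0 = 4 + 0 = 4$)
$\left(F + 44\right) y{\left(7,6 \right)} - 9 = \left(4 + 44\right) 7 - 9 = 48 \cdot 7 - 9 = 336 - 9 = 327$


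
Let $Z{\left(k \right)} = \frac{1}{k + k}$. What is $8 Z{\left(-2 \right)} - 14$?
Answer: $-16$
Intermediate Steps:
$Z{\left(k \right)} = \frac{1}{2 k}$
$8 Z{\left(-2 \right)} - 14 = 8 \frac{1}{2 \left(-2\right)} - 14 = 8 \cdot \frac{1}{2} \left(- \frac{1}{2}\right) - 14 = 8 \left(- \frac{1}{4}\right) - 14 = -2 - 14 = -16$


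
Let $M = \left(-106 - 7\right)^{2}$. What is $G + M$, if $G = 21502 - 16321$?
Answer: $17950$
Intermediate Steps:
$G = 5181$ ($G = 21502 - 16321 = 5181$)
$M = 12769$ ($M = \left(-113\right)^{2} = 12769$)
$G + M = 5181 + 12769 = 17950$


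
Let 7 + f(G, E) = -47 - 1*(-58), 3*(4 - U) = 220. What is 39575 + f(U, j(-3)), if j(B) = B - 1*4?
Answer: 39579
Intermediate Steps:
j(B) = -4 + B (j(B) = B - 4 = -4 + B)
U = -208/3 (U = 4 - ⅓*220 = 4 - 220/3 = -208/3 ≈ -69.333)
f(G, E) = 4 (f(G, E) = -7 + (-47 - 1*(-58)) = -7 + (-47 + 58) = -7 + 11 = 4)
39575 + f(U, j(-3)) = 39575 + 4 = 39579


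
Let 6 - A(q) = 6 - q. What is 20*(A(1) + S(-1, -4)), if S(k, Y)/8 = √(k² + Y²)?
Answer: 20 + 160*√17 ≈ 679.70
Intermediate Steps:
A(q) = q (A(q) = 6 - (6 - q) = 6 + (-6 + q) = q)
S(k, Y) = 8*√(Y² + k²) (S(k, Y) = 8*√(k² + Y²) = 8*√(Y² + k²))
20*(A(1) + S(-1, -4)) = 20*(1 + 8*√((-4)² + (-1)²)) = 20*(1 + 8*√(16 + 1)) = 20*(1 + 8*√17) = 20 + 160*√17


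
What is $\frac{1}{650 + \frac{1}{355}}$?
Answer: $\frac{355}{230751} \approx 0.0015385$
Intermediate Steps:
$\frac{1}{650 + \frac{1}{355}} = \frac{1}{\frac{230751}{355}} = \frac{355}{230751}$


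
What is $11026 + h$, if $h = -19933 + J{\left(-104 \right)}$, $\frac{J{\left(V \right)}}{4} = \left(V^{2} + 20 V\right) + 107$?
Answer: $26465$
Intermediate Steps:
$J{\left(V \right)} = 428 + 4 V^{2} + 80 V$ ($J{\left(V \right)} = 4 \left(\left(V^{2} + 20 V\right) + 107\right) = 4 \left(107 + V^{2} + 20 V\right) = 428 + 4 V^{2} + 80 V$)
$h = 15439$ ($h = -19933 + \left(428 + 4 \left(-104\right)^{2} + 80 \left(-104\right)\right) = -19933 + \left(428 + 4 \cdot 10816 - 8320\right) = -19933 + \left(428 + 43264 - 8320\right) = -19933 + 35372 = 15439$)
$11026 + h = 11026 + 15439 = 26465$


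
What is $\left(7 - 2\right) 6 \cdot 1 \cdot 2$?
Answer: $60$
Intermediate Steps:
$\left(7 - 2\right) 6 \cdot 1 \cdot 2 = \left(7 + \left(-3 + 1\right)\right) 6 \cdot 2 = \left(7 - 2\right) 12 = 5 \cdot 12 = 60$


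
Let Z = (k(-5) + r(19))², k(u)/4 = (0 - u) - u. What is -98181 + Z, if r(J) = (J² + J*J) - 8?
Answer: 470335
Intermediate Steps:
k(u) = -8*u (k(u) = 4*((0 - u) - u) = 4*(-u - u) = 4*(-2*u) = -8*u)
r(J) = -8 + 2*J² (r(J) = (J² + J²) - 8 = 2*J² - 8 = -8 + 2*J²)
Z = 568516 (Z = (-8*(-5) + (-8 + 2*19²))² = (40 + (-8 + 2*361))² = (40 + (-8 + 722))² = (40 + 714)² = 754² = 568516)
-98181 + Z = -98181 + 568516 = 470335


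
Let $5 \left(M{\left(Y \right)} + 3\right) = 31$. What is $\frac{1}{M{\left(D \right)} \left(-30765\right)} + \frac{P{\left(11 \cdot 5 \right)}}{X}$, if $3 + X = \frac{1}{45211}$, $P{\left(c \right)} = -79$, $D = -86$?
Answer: $\frac{196218490}{7451283} \approx 26.334$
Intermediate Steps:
$M{\left(Y \right)} = \frac{16}{5}$ ($M{\left(Y \right)} = -3 + \frac{1}{5} \cdot 31 = -3 + \frac{31}{5} = \frac{16}{5}$)
$X = - \frac{135632}{45211}$ ($X = -3 + \frac{1}{45211} = - \frac{135632}{45211} \approx -3.0$)
$\frac{1}{M{\left(D \right)} \left(-30765\right)} + \frac{P{\left(11 \cdot 5 \right)}}{X} = \frac{1}{\frac{16}{5} \left(-30765\right)} - \frac{79}{- \frac{135632}{45211}} = \frac{5}{16} \left(- \frac{1}{30765}\right) - - \frac{3571669}{135632} = - \frac{1}{98448} + \frac{3571669}{135632} = \frac{196218490}{7451283}$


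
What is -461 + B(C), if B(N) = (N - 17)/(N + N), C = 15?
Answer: -6916/15 ≈ -461.07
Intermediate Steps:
B(N) = (-17 + N)/(2*N) (B(N) = (-17 + N)/((2*N)) = (-17 + N)*(1/(2*N)) = (-17 + N)/(2*N))
-461 + B(C) = -461 + (1/2)*(-17 + 15)/15 = -461 + (1/2)*(1/15)*(-2) = -461 - 1/15 = -6916/15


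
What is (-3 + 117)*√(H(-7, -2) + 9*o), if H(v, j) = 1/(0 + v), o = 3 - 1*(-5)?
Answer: 114*√3521/7 ≈ 966.36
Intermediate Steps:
o = 8 (o = 3 + 5 = 8)
H(v, j) = 1/v
(-3 + 117)*√(H(-7, -2) + 9*o) = (-3 + 117)*√(1/(-7) + 9*8) = 114*√(-⅐ + 72) = 114*√(503/7) = 114*(√3521/7) = 114*√3521/7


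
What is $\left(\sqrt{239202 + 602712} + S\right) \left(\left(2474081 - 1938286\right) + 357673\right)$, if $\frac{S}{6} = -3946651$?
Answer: $-21157238254008 + 8041212 \sqrt{10394} \approx -2.1156 \cdot 10^{13}$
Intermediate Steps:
$S = -23679906$ ($S = 6 \left(-3946651\right) = -23679906$)
$\left(\sqrt{239202 + 602712} + S\right) \left(\left(2474081 - 1938286\right) + 357673\right) = \left(\sqrt{239202 + 602712} - 23679906\right) \left(\left(2474081 - 1938286\right) + 357673\right) = \left(\sqrt{841914} - 23679906\right) \left(535795 + 357673\right) = \left(9 \sqrt{10394} - 23679906\right) 893468 = \left(-23679906 + 9 \sqrt{10394}\right) 893468 = -21157238254008 + 8041212 \sqrt{10394}$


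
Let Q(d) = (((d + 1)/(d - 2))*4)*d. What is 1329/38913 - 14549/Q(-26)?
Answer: 1321293503/8431150 ≈ 156.72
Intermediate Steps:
Q(d) = 4*d*(1 + d)/(-2 + d) (Q(d) = (((1 + d)/(-2 + d))*4)*d = (4*(1 + d)/(-2 + d))*d = 4*d*(1 + d)/(-2 + d))
1329/38913 - 14549/Q(-26) = 1329/38913 - 14549*(-(-2 - 26)/(104*(1 - 26))) = 1329*(1/38913) - 14549/(4*(-26)*(-25)/(-28)) = 443/12971 - 14549/(4*(-26)*(-1/28)*(-25)) = 443/12971 - 14549/(-650/7) = 443/12971 - 14549*(-7/650) = 443/12971 + 101843/650 = 1321293503/8431150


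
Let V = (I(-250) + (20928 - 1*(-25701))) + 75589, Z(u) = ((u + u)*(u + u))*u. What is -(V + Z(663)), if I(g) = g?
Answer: -1165858956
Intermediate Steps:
Z(u) = 4*u³ (Z(u) = ((2*u)*(2*u))*u = (4*u²)*u = 4*u³)
V = 121968 (V = (-250 + (20928 - 1*(-25701))) + 75589 = (-250 + (20928 + 25701)) + 75589 = (-250 + 46629) + 75589 = 46379 + 75589 = 121968)
-(V + Z(663)) = -(121968 + 4*663³) = -(121968 + 4*291434247) = -(121968 + 1165736988) = -1*1165858956 = -1165858956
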